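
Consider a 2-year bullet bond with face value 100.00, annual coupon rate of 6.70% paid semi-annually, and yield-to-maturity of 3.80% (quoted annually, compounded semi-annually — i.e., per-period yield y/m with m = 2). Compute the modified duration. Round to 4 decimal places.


Answer: Modified duration = 1.8721

Derivation:
Coupon per period c = face * coupon_rate / m = 3.350000
Periods per year m = 2; per-period yield y/m = 0.019000
Number of cashflows N = 4
Cashflows (t years, CF_t, discount factor 1/(1+y/m)^(m*t), PV):
  t = 0.5000: CF_t = 3.350000, DF = 0.981354, PV = 3.287537
  t = 1.0000: CF_t = 3.350000, DF = 0.963056, PV = 3.226238
  t = 1.5000: CF_t = 3.350000, DF = 0.945099, PV = 3.166083
  t = 2.0000: CF_t = 103.350000, DF = 0.927477, PV = 95.854773
Price P = sum_t PV_t = 105.534631
First compute Macaulay numerator sum_t t * PV_t:
  t * PV_t at t = 0.5000: 1.643768
  t * PV_t at t = 1.0000: 3.226238
  t * PV_t at t = 1.5000: 4.749124
  t * PV_t at t = 2.0000: 191.709547
Macaulay duration D = 201.328678 / 105.534631 = 1.907702
Modified duration = D / (1 + y/m) = 1.907702 / (1 + 0.019000) = 1.872132


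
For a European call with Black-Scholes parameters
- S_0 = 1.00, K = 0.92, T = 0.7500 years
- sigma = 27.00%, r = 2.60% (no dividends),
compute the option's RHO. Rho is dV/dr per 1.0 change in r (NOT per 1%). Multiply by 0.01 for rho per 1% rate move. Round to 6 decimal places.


Answer: Rho = 0.424060

Derivation:
d1 = 0.5569039822; d2 = 0.3230771232
phi(d1) = 0.3416359591; exp(-qT) = 1.0000000000; exp(-rT) = 0.9806888952
N(d2) = 0.6266815825
Rho = K*T*exp(-rT)*N(d2) = 0.9200 * 0.7500 * 0.9806888952 * 0.6266815825 = 0.424060


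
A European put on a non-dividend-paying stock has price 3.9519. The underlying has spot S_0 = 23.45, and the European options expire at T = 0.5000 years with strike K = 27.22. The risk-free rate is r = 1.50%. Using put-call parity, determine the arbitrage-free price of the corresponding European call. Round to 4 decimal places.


Answer: Call price = 0.3853

Derivation:
Put-call parity: C - P = S_0 * exp(-qT) - K * exp(-rT).
S_0 * exp(-qT) = 23.4500 * 1.00000000 = 23.45000000
K * exp(-rT) = 27.2200 * 0.99252805 = 27.01661365
C = P + S*exp(-qT) - K*exp(-rT)
C = 3.9519 + 23.45000000 - 27.01661365 = 0.3853


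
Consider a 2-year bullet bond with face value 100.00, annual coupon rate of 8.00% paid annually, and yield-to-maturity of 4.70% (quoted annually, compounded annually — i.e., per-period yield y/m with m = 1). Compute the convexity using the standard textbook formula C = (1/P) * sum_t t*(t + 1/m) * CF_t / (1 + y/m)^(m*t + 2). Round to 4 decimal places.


Coupon per period c = face * coupon_rate / m = 8.000000
Periods per year m = 1; per-period yield y/m = 0.047000
Number of cashflows N = 2
Cashflows (t years, CF_t, discount factor 1/(1+y/m)^(m*t), PV):
  t = 1.0000: CF_t = 8.000000, DF = 0.955110, PV = 7.640879
  t = 2.0000: CF_t = 108.000000, DF = 0.912235, PV = 98.521359
Price P = sum_t PV_t = 106.162237
Convexity numerator sum_t t*(t + 1/m) * CF_t / (1+y/m)^(m*t + 2):
  t = 1.0000: term = 13.940551
  t = 2.0000: term = 539.247672
Convexity = (1/P) * sum = 553.188223 / 106.162237 = 5.210782

Answer: Convexity = 5.2108


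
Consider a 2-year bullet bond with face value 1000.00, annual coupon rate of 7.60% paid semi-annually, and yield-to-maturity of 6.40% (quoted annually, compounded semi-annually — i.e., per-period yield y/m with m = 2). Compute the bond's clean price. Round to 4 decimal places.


Answer: Price = 1022.1963

Derivation:
Coupon per period c = face * coupon_rate / m = 38.000000
Periods per year m = 2; per-period yield y/m = 0.032000
Number of cashflows N = 4
Cashflows (t years, CF_t, discount factor 1/(1+y/m)^(m*t), PV):
  t = 0.5000: CF_t = 38.000000, DF = 0.968992, PV = 36.821705
  t = 1.0000: CF_t = 38.000000, DF = 0.938946, PV = 35.679947
  t = 1.5000: CF_t = 38.000000, DF = 0.909831, PV = 34.573592
  t = 2.0000: CF_t = 1038.000000, DF = 0.881620, PV = 915.121090
Price P = sum_t PV_t = 1022.196335


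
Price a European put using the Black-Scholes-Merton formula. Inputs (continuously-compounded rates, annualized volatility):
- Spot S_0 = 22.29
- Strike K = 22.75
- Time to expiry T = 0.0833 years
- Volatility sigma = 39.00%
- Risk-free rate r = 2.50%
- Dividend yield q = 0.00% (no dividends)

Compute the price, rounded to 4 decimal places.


Answer: Price = 1.2294

Derivation:
d1 = (ln(S/K) + (r - q + 0.5*sigma^2) * T) / (sigma * sqrt(T)) = -0.10669376
d2 = d1 - sigma * sqrt(T) = -0.21925454
exp(-rT) = 0.99791967; exp(-qT) = 1.00000000
P = K * exp(-rT) * N(-d2) - S_0 * exp(-qT) * N(-d1)
N(-d1) = 0.54248403; N(-d2) = 0.58677411
P = 22.7500 * 0.99791967 * 0.58677411 - 22.2900 * 1.00000000 * 0.54248403 = 1.2294


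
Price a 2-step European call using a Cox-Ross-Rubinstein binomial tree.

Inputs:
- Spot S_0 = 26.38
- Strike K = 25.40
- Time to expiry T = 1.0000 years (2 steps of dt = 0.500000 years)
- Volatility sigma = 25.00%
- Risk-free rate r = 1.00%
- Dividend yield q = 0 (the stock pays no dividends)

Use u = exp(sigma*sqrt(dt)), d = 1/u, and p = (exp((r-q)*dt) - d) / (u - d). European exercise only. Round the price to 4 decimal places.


dt = T/N = 0.500000
u = exp(sigma*sqrt(dt)) = 1.193365; d = 1/u = 0.837967
p = (exp((r-q)*dt) - d) / (u - d) = 0.470025
Discount per step: exp(-r*dt) = 0.995012
Stock lattice S(k, i) with i counting down-moves:
  k=0: S(0,0) = 26.3800
  k=1: S(1,0) = 31.4810; S(1,1) = 22.1056
  k=2: S(2,0) = 37.5683; S(2,1) = 26.3800; S(2,2) = 18.5237
Terminal payoffs V(N, i) = max(S_T - K, 0):
  V(2,0) = 12.168260; V(2,1) = 0.980000; V(2,2) = 0.000000
Backward induction: V(k, i) = exp(-r*dt) * [p * V(k+1, i) + (1-p) * V(k+1, i+1)].
  V(1,0) = exp(-r*dt) * [p*12.168260 + (1-p)*0.980000] = 6.207641
  V(1,1) = exp(-r*dt) * [p*0.980000 + (1-p)*0.000000] = 0.458327
  V(0,0) = exp(-r*dt) * [p*6.207641 + (1-p)*0.458327] = 3.144882

Answer: Price = V(0,0) = 3.1449


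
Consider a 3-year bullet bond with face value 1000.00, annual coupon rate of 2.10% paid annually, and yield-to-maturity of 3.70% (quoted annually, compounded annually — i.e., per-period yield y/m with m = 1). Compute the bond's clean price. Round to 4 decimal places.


Coupon per period c = face * coupon_rate / m = 21.000000
Periods per year m = 1; per-period yield y/m = 0.037000
Number of cashflows N = 3
Cashflows (t years, CF_t, discount factor 1/(1+y/m)^(m*t), PV):
  t = 1.0000: CF_t = 21.000000, DF = 0.964320, PV = 20.250723
  t = 2.0000: CF_t = 21.000000, DF = 0.929913, PV = 19.528181
  t = 3.0000: CF_t = 1021.000000, DF = 0.896734, PV = 915.565613
Price P = sum_t PV_t = 955.344517

Answer: Price = 955.3445


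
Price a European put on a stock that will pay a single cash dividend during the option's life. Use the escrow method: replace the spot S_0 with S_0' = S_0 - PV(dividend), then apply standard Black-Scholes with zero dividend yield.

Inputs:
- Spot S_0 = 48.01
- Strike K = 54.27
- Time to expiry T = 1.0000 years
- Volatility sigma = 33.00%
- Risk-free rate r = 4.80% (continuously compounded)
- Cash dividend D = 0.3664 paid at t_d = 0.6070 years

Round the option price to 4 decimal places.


Answer: Price = 8.7465

Derivation:
PV(D) = D * exp(-r * t_d) = 0.3664 * 0.97128436 = 0.35587859
S_0' = S_0 - PV(D) = 48.0100 - 0.35587859 = 47.65412141
d1 = (ln(S_0'/K) + (r + sigma^2/2)*T) / (sigma*sqrt(T)) = -0.08349233
d2 = d1 - sigma*sqrt(T) = -0.41349233
exp(-rT) = 0.95313379
N(-d1) = 0.53326996; N(-d2) = 0.66037703
P = K * exp(-rT) * N(-d2) - S_0' * N(-d1) = 54.2700 * 0.95313379 * 0.66037703 - 47.65412141 * 0.53326996 = 8.7465


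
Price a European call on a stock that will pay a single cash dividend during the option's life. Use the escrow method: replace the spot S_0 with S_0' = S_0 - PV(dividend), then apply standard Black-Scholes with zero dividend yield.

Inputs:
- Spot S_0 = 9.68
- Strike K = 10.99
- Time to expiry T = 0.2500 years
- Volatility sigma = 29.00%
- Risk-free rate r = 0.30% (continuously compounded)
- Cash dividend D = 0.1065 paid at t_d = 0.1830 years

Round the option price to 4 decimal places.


PV(D) = D * exp(-r * t_d) = 0.1065 * 0.99945115 = 0.10644155
S_0' = S_0 - PV(D) = 9.6800 - 0.10644155 = 9.57355845
d1 = (ln(S_0'/K) + (r + sigma^2/2)*T) / (sigma*sqrt(T)) = -0.87391930
d2 = d1 - sigma*sqrt(T) = -1.01891930
exp(-rT) = 0.99925028
N(d1) = 0.19108110; N(d2) = 0.15412064
C = S_0' * N(d1) - K * exp(-rT) * N(d2) = 9.57355845 * 0.19108110 - 10.9900 * 0.99925028 * 0.15412064 = 0.1368

Answer: Price = 0.1368


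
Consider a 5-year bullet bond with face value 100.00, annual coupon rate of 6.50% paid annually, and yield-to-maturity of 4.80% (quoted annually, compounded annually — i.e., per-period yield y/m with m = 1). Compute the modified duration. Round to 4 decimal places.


Answer: Modified duration = 4.2446

Derivation:
Coupon per period c = face * coupon_rate / m = 6.500000
Periods per year m = 1; per-period yield y/m = 0.048000
Number of cashflows N = 5
Cashflows (t years, CF_t, discount factor 1/(1+y/m)^(m*t), PV):
  t = 1.0000: CF_t = 6.500000, DF = 0.954198, PV = 6.202290
  t = 2.0000: CF_t = 6.500000, DF = 0.910495, PV = 5.918216
  t = 3.0000: CF_t = 6.500000, DF = 0.868793, PV = 5.647152
  t = 4.0000: CF_t = 6.500000, DF = 0.829001, PV = 5.388504
  t = 5.0000: CF_t = 106.500000, DF = 0.791031, PV = 84.244818
Price P = sum_t PV_t = 107.400980
First compute Macaulay numerator sum_t t * PV_t:
  t * PV_t at t = 1.0000: 6.202290
  t * PV_t at t = 2.0000: 11.836431
  t * PV_t at t = 3.0000: 16.941457
  t * PV_t at t = 4.0000: 21.554017
  t * PV_t at t = 5.0000: 421.224088
Macaulay duration D = 477.758284 / 107.400980 = 4.448361
Modified duration = D / (1 + y/m) = 4.448361 / (1 + 0.048000) = 4.244619


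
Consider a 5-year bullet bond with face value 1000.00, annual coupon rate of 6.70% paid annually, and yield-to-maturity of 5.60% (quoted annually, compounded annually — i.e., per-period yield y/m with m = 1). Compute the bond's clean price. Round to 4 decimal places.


Coupon per period c = face * coupon_rate / m = 67.000000
Periods per year m = 1; per-period yield y/m = 0.056000
Number of cashflows N = 5
Cashflows (t years, CF_t, discount factor 1/(1+y/m)^(m*t), PV):
  t = 1.0000: CF_t = 67.000000, DF = 0.946970, PV = 63.446970
  t = 2.0000: CF_t = 67.000000, DF = 0.896752, PV = 60.082358
  t = 3.0000: CF_t = 67.000000, DF = 0.849197, PV = 56.896172
  t = 4.0000: CF_t = 67.000000, DF = 0.804163, PV = 53.878951
  t = 5.0000: CF_t = 1067.000000, DF = 0.761518, PV = 812.540147
Price P = sum_t PV_t = 1046.844597

Answer: Price = 1046.8446


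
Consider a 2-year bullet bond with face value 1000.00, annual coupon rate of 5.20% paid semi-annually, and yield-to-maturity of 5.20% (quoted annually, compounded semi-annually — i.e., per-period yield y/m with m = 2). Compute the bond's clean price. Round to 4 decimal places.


Answer: Price = 1000.0000

Derivation:
Coupon per period c = face * coupon_rate / m = 26.000000
Periods per year m = 2; per-period yield y/m = 0.026000
Number of cashflows N = 4
Cashflows (t years, CF_t, discount factor 1/(1+y/m)^(m*t), PV):
  t = 0.5000: CF_t = 26.000000, DF = 0.974659, PV = 25.341131
  t = 1.0000: CF_t = 26.000000, DF = 0.949960, PV = 24.698958
  t = 1.5000: CF_t = 26.000000, DF = 0.925887, PV = 24.073058
  t = 2.0000: CF_t = 1026.000000, DF = 0.902424, PV = 925.886854
Price P = sum_t PV_t = 1000.000000


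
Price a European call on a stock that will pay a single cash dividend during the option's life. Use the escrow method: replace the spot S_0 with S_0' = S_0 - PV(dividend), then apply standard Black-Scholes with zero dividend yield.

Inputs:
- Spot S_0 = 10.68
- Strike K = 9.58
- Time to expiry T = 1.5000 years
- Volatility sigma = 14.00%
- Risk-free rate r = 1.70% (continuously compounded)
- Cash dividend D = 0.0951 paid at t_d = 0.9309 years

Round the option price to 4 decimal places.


Answer: Price = 1.4780

Derivation:
PV(D) = D * exp(-r * t_d) = 0.0951 * 0.98429926 = 0.09360686
S_0' = S_0 - PV(D) = 10.6800 - 0.09360686 = 10.58639314
d1 = (ln(S_0'/K) + (r + sigma^2/2)*T) / (sigma*sqrt(T)) = 0.81703266
d2 = d1 - sigma*sqrt(T) = 0.64556838
exp(-rT) = 0.97482238
N(d1) = 0.79304512; N(d2) = 0.74072054
C = S_0' * N(d1) - K * exp(-rT) * N(d2) = 10.58639314 * 0.79304512 - 9.5800 * 0.97482238 * 0.74072054 = 1.4780


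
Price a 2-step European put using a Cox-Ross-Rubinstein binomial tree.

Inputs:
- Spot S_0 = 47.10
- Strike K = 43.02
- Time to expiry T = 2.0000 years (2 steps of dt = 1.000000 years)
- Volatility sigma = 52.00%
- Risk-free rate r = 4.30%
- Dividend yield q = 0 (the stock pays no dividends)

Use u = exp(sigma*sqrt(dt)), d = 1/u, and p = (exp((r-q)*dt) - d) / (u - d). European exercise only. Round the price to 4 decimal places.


dt = T/N = 1.000000
u = exp(sigma*sqrt(dt)) = 1.682028; d = 1/u = 0.594521
p = (exp((r-q)*dt) - d) / (u - d) = 0.413255
Discount per step: exp(-r*dt) = 0.957911
Stock lattice S(k, i) with i counting down-moves:
  k=0: S(0,0) = 47.1000
  k=1: S(1,0) = 79.2235; S(1,1) = 28.0019
  k=2: S(2,0) = 133.2561; S(2,1) = 47.1000; S(2,2) = 16.6477
Terminal payoffs V(N, i) = max(K - S_T, 0):
  V(2,0) = 0.000000; V(2,1) = 0.000000; V(2,2) = 26.372284
Backward induction: V(k, i) = exp(-r*dt) * [p * V(k+1, i) + (1-p) * V(k+1, i+1)].
  V(1,0) = exp(-r*dt) * [p*0.000000 + (1-p)*0.000000] = 0.000000
  V(1,1) = exp(-r*dt) * [p*0.000000 + (1-p)*26.372284] = 14.822544
  V(0,0) = exp(-r*dt) * [p*0.000000 + (1-p)*14.822544] = 8.331012

Answer: Price = V(0,0) = 8.3310


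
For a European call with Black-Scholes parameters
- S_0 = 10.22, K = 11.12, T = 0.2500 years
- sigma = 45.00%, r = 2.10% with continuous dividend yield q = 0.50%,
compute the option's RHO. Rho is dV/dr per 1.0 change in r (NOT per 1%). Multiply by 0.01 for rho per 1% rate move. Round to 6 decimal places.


d1 = -0.2448275735; d2 = -0.4698275735
phi(d1) = 0.3871632642; exp(-qT) = 0.9987507809; exp(-rT) = 0.9947637572
N(d2) = 0.3192391064
Rho = K*T*exp(-rT)*N(d2) = 11.1200 * 0.2500 * 0.9947637572 * 0.3192391064 = 0.882838

Answer: Rho = 0.882838


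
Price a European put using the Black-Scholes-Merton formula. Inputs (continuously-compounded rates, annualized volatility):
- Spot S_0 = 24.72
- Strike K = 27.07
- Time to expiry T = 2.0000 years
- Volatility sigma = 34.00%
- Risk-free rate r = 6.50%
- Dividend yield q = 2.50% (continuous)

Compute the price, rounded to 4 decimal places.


d1 = (ln(S/K) + (r - q + 0.5*sigma^2) * T) / (sigma * sqrt(T)) = 0.21792725
d2 = d1 - sigma * sqrt(T) = -0.26290536
exp(-rT) = 0.87809543; exp(-qT) = 0.95122942
P = K * exp(-rT) * N(-d2) - S_0 * exp(-qT) * N(-d1)
N(-d1) = 0.41374290; N(-d2) = 0.60368824
P = 27.0700 * 0.87809543 * 0.60368824 - 24.7200 * 0.95122942 * 0.41374290 = 4.6208

Answer: Price = 4.6208


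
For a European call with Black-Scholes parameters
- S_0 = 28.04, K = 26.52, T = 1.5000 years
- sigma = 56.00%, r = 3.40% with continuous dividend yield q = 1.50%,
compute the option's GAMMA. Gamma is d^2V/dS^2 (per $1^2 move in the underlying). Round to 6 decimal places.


d1 = 0.4657426216; d2 = -0.2201145063
phi(d1) = 0.3579375934; exp(-qT) = 0.9777512372; exp(-rT) = 0.9502786705
Gamma = exp(-qT) * phi(d1) / (S * sigma * sqrt(T)) = 0.9777512372 * 0.3579375934 / (28.0400 * 0.5600 * 1.2247448714) = 0.018198

Answer: Gamma = 0.018198


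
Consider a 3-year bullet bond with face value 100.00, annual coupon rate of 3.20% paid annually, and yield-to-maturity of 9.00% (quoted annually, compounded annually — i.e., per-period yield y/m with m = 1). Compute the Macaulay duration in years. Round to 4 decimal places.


Coupon per period c = face * coupon_rate / m = 3.200000
Periods per year m = 1; per-period yield y/m = 0.090000
Number of cashflows N = 3
Cashflows (t years, CF_t, discount factor 1/(1+y/m)^(m*t), PV):
  t = 1.0000: CF_t = 3.200000, DF = 0.917431, PV = 2.935780
  t = 2.0000: CF_t = 3.200000, DF = 0.841680, PV = 2.693376
  t = 3.0000: CF_t = 103.200000, DF = 0.772183, PV = 79.689335
Price P = sum_t PV_t = 85.318491
Macaulay numerator sum_t t * PV_t:
  t * PV_t at t = 1.0000: 2.935780
  t * PV_t at t = 2.0000: 5.386752
  t * PV_t at t = 3.0000: 239.068005
Macaulay duration D = (sum_t t * PV_t) / P = 247.390537 / 85.318491 = 2.899612

Answer: Macaulay duration = 2.8996 years


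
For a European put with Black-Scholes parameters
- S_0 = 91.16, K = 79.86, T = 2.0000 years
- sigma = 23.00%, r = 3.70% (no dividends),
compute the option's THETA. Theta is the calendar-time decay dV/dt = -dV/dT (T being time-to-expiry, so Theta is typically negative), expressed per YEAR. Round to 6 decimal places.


d1 = 0.7970049640; d2 = 0.4717358446
phi(d1) = 0.2903851919; exp(-qT) = 1.0000000000; exp(-rT) = 0.9286716938
Theta = -S*exp(-qT)*phi(d1)*sigma/(2*sqrt(T)) + r*K*exp(-rT)*N(-d2) - q*S*exp(-qT)*N(-d1)
N(-d1) = 0.2127240742; N(-d2) = 0.3185576743; sqrt(T) = 1.4142135624
Term 1 = -91.1600 * 1.0000000000 * 0.2903851919 * 0.2300 / (2 * 1.4142135624) = -2.1525915192
Term 2 = 0.0370 * 79.8600 * 0.9286716938 * 0.3185576743 = 0.8741406372
Term 3 = 0 (no dividend yield, q = 0)
Theta = -2.1525915192 + (0.8741406372) + (0.0000000000) = -1.278451

Answer: Theta = -1.278451


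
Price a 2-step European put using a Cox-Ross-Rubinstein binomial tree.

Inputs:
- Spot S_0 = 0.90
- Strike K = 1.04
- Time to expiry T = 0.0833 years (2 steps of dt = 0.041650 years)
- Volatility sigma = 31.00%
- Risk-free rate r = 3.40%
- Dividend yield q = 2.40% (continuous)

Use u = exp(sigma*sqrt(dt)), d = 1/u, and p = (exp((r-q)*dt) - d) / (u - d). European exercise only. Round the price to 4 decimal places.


dt = T/N = 0.041650
u = exp(sigma*sqrt(dt)) = 1.065310; d = 1/u = 0.938694
p = (exp((r-q)*dt) - d) / (u - d) = 0.487479
Discount per step: exp(-r*dt) = 0.998585
Stock lattice S(k, i) with i counting down-moves:
  k=0: S(0,0) = 0.9000
  k=1: S(1,0) = 0.9588; S(1,1) = 0.8448
  k=2: S(2,0) = 1.0214; S(2,1) = 0.9000; S(2,2) = 0.7930
Terminal payoffs V(N, i) = max(K - S_T, 0):
  V(2,0) = 0.018603; V(2,1) = 0.140000; V(2,2) = 0.246968
Backward induction: V(k, i) = exp(-r*dt) * [p * V(k+1, i) + (1-p) * V(k+1, i+1)].
  V(1,0) = exp(-r*dt) * [p*0.018603 + (1-p)*0.140000] = 0.080707
  V(1,1) = exp(-r*dt) * [p*0.140000 + (1-p)*0.246968] = 0.194548
  V(0,0) = exp(-r*dt) * [p*0.080707 + (1-p)*0.194548] = 0.138856

Answer: Price = V(0,0) = 0.1389


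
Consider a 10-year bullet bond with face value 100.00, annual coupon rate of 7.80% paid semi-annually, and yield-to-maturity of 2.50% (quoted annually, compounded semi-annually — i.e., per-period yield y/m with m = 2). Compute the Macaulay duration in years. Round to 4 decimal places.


Coupon per period c = face * coupon_rate / m = 3.900000
Periods per year m = 2; per-period yield y/m = 0.012500
Number of cashflows N = 20
Cashflows (t years, CF_t, discount factor 1/(1+y/m)^(m*t), PV):
  t = 0.5000: CF_t = 3.900000, DF = 0.987654, PV = 3.851852
  t = 1.0000: CF_t = 3.900000, DF = 0.975461, PV = 3.804298
  t = 1.5000: CF_t = 3.900000, DF = 0.963418, PV = 3.757331
  t = 2.0000: CF_t = 3.900000, DF = 0.951524, PV = 3.710945
  t = 2.5000: CF_t = 3.900000, DF = 0.939777, PV = 3.665131
  t = 3.0000: CF_t = 3.900000, DF = 0.928175, PV = 3.619882
  t = 3.5000: CF_t = 3.900000, DF = 0.916716, PV = 3.575192
  t = 4.0000: CF_t = 3.900000, DF = 0.905398, PV = 3.531054
  t = 4.5000: CF_t = 3.900000, DF = 0.894221, PV = 3.487461
  t = 5.0000: CF_t = 3.900000, DF = 0.883181, PV = 3.444406
  t = 5.5000: CF_t = 3.900000, DF = 0.872277, PV = 3.401882
  t = 6.0000: CF_t = 3.900000, DF = 0.861509, PV = 3.359884
  t = 6.5000: CF_t = 3.900000, DF = 0.850873, PV = 3.318403
  t = 7.0000: CF_t = 3.900000, DF = 0.840368, PV = 3.277436
  t = 7.5000: CF_t = 3.900000, DF = 0.829993, PV = 3.236973
  t = 8.0000: CF_t = 3.900000, DF = 0.819746, PV = 3.197011
  t = 8.5000: CF_t = 3.900000, DF = 0.809626, PV = 3.157541
  t = 9.0000: CF_t = 3.900000, DF = 0.799631, PV = 3.118559
  t = 9.5000: CF_t = 3.900000, DF = 0.789759, PV = 3.080059
  t = 10.0000: CF_t = 103.900000, DF = 0.780009, PV = 81.042888
Price P = sum_t PV_t = 146.638188
Macaulay numerator sum_t t * PV_t:
  t * PV_t at t = 0.5000: 1.925926
  t * PV_t at t = 1.0000: 3.804298
  t * PV_t at t = 1.5000: 5.635997
  t * PV_t at t = 2.0000: 7.421889
  t * PV_t at t = 2.5000: 9.162826
  t * PV_t at t = 3.0000: 10.859646
  t * PV_t at t = 3.5000: 12.513172
  t * PV_t at t = 4.0000: 14.124216
  t * PV_t at t = 4.5000: 15.693573
  t * PV_t at t = 5.0000: 17.222028
  t * PV_t at t = 5.5000: 18.710351
  t * PV_t at t = 6.0000: 20.159301
  t * PV_t at t = 6.5000: 21.569623
  t * PV_t at t = 7.0000: 22.942049
  t * PV_t at t = 7.5000: 24.277300
  t * PV_t at t = 8.0000: 25.576086
  t * PV_t at t = 8.5000: 26.839103
  t * PV_t at t = 9.0000: 28.067035
  t * PV_t at t = 9.5000: 29.260558
  t * PV_t at t = 10.0000: 810.428882
Macaulay duration D = (sum_t t * PV_t) / P = 1126.193861 / 146.638188 = 7.680086

Answer: Macaulay duration = 7.6801 years


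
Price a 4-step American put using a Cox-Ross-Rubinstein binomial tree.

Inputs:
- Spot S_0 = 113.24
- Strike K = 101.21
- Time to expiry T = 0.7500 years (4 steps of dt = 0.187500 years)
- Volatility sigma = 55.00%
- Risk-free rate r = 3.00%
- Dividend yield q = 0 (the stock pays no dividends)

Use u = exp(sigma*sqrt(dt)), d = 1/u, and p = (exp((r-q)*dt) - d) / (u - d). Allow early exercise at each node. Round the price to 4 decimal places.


dt = T/N = 0.187500
u = exp(sigma*sqrt(dt)) = 1.268908; d = 1/u = 0.788079
p = (exp((r-q)*dt) - d) / (u - d) = 0.452472
Discount per step: exp(-r*dt) = 0.994391
Stock lattice S(k, i) with i counting down-moves:
  k=0: S(0,0) = 113.2400
  k=1: S(1,0) = 143.6912; S(1,1) = 89.2421
  k=2: S(2,0) = 182.3309; S(2,1) = 113.2400; S(2,2) = 70.3298
  k=3: S(3,0) = 231.3613; S(3,1) = 143.6912; S(3,2) = 89.2421; S(3,3) = 55.4254
  k=4: S(4,0) = 293.5763; S(4,1) = 182.3309; S(4,2) = 113.2400; S(4,3) = 70.3298; S(4,4) = 43.6796
Terminal payoffs V(N, i) = max(K - S_T, 0):
  V(4,0) = 0.000000; V(4,1) = 0.000000; V(4,2) = 0.000000; V(4,3) = 30.880208; V(4,4) = 57.530385
Backward induction: V(k, i) = exp(-r*dt) * [p * V(k+1, i) + (1-p) * V(k+1, i+1)]; then take max(V_cont, immediate exercise) for American.
  V(3,0) = exp(-r*dt) * [p*0.000000 + (1-p)*0.000000] = 0.000000; exercise = 0.000000; V(3,0) = max -> 0.000000
  V(3,1) = exp(-r*dt) * [p*0.000000 + (1-p)*0.000000] = 0.000000; exercise = 0.000000; V(3,1) = max -> 0.000000
  V(3,2) = exp(-r*dt) * [p*0.000000 + (1-p)*30.880208] = 16.812937; exercise = 11.967938; V(3,2) = max -> 16.812937
  V(3,3) = exp(-r*dt) * [p*30.880208 + (1-p)*57.530385] = 45.216863; exercise = 45.784571; V(3,3) = max -> 45.784571
  V(2,0) = exp(-r*dt) * [p*0.000000 + (1-p)*0.000000] = 0.000000; exercise = 0.000000; V(2,0) = max -> 0.000000
  V(2,1) = exp(-r*dt) * [p*0.000000 + (1-p)*16.812937] = 9.153916; exercise = 0.000000; V(2,1) = max -> 9.153916
  V(2,2) = exp(-r*dt) * [p*16.812937 + (1-p)*45.784571] = 32.492430; exercise = 30.880208; V(2,2) = max -> 32.492430
  V(1,0) = exp(-r*dt) * [p*0.000000 + (1-p)*9.153916] = 4.983911; exercise = 0.000000; V(1,0) = max -> 4.983911
  V(1,1) = exp(-r*dt) * [p*9.153916 + (1-p)*32.492430] = 21.809381; exercise = 11.967938; V(1,1) = max -> 21.809381
  V(0,0) = exp(-r*dt) * [p*4.983911 + (1-p)*21.809381] = 14.116696; exercise = 0.000000; V(0,0) = max -> 14.116696

Answer: Price = V(0,0) = 14.1167


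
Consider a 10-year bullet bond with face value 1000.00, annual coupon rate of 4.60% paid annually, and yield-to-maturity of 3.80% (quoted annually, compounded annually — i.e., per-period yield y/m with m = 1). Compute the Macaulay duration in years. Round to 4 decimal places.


Answer: Macaulay duration = 8.2999 years

Derivation:
Coupon per period c = face * coupon_rate / m = 46.000000
Periods per year m = 1; per-period yield y/m = 0.038000
Number of cashflows N = 10
Cashflows (t years, CF_t, discount factor 1/(1+y/m)^(m*t), PV):
  t = 1.0000: CF_t = 46.000000, DF = 0.963391, PV = 44.315992
  t = 2.0000: CF_t = 46.000000, DF = 0.928122, PV = 42.693634
  t = 3.0000: CF_t = 46.000000, DF = 0.894145, PV = 41.130669
  t = 4.0000: CF_t = 46.000000, DF = 0.861411, PV = 39.624922
  t = 5.0000: CF_t = 46.000000, DF = 0.829876, PV = 38.174298
  t = 6.0000: CF_t = 46.000000, DF = 0.799495, PV = 36.776781
  t = 7.0000: CF_t = 46.000000, DF = 0.770227, PV = 35.430425
  t = 8.0000: CF_t = 46.000000, DF = 0.742030, PV = 34.133357
  t = 9.0000: CF_t = 46.000000, DF = 0.714865, PV = 32.883774
  t = 10.0000: CF_t = 1046.000000, DF = 0.688694, PV = 720.374199
Price P = sum_t PV_t = 1065.538050
Macaulay numerator sum_t t * PV_t:
  t * PV_t at t = 1.0000: 44.315992
  t * PV_t at t = 2.0000: 85.387268
  t * PV_t at t = 3.0000: 123.392006
  t * PV_t at t = 4.0000: 158.499687
  t * PV_t at t = 5.0000: 190.871492
  t * PV_t at t = 6.0000: 220.660684
  t * PV_t at t = 7.0000: 248.012972
  t * PV_t at t = 8.0000: 273.066856
  t * PV_t at t = 9.0000: 295.953963
  t * PV_t at t = 10.0000: 7203.741985
Macaulay duration D = (sum_t t * PV_t) / P = 8843.902907 / 1065.538050 = 8.299941


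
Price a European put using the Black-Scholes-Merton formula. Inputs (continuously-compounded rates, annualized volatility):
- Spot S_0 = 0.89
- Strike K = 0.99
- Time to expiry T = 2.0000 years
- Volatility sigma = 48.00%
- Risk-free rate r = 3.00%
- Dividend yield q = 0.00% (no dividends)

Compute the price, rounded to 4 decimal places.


Answer: Price = 0.2638

Derivation:
d1 = (ln(S/K) + (r - q + 0.5*sigma^2) * T) / (sigma * sqrt(T)) = 0.27093462
d2 = d1 - sigma * sqrt(T) = -0.40788789
exp(-rT) = 0.94176453; exp(-qT) = 1.00000000
P = K * exp(-rT) * N(-d2) - S_0 * exp(-qT) * N(-d1)
N(-d1) = 0.39322066; N(-d2) = 0.65832201
P = 0.9900 * 0.94176453 * 0.65832201 - 0.8900 * 1.00000000 * 0.39322066 = 0.2638


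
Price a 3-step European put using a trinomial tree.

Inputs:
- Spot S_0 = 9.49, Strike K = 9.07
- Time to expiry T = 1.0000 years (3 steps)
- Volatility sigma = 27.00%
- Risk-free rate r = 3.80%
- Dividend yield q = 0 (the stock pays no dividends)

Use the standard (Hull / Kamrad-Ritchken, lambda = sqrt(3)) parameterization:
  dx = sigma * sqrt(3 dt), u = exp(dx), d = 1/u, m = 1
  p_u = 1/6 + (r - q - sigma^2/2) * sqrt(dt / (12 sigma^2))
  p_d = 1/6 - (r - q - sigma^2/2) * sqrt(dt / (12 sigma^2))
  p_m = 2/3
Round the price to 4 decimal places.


Answer: Price = V(0,0) = 0.6210

Derivation:
dt = T/N = 0.333333; dx = sigma*sqrt(3*dt) = 0.270000
u = exp(dx) = 1.309964; d = 1/u = 0.763379
p_u = 0.167623, p_m = 0.666667, p_d = 0.165710
Discount per step: exp(-r*dt) = 0.987413
Stock lattice S(k, j) with j the centered position index:
  k=0: S(0,+0) = 9.4900
  k=1: S(1,-1) = 7.2445; S(1,+0) = 9.4900; S(1,+1) = 12.4316
  k=2: S(2,-2) = 5.5303; S(2,-1) = 7.2445; S(2,+0) = 9.4900; S(2,+1) = 12.4316; S(2,+2) = 16.2849
  k=3: S(3,-3) = 4.2217; S(3,-2) = 5.5303; S(3,-1) = 7.2445; S(3,+0) = 9.4900; S(3,+1) = 12.4316; S(3,+2) = 16.2849; S(3,+3) = 21.3326
Terminal payoffs V(N, j) = max(K - S_T, 0):
  V(3,-3) = 4.848297; V(3,-2) = 3.539719; V(3,-1) = 1.825529; V(3,+0) = 0.000000; V(3,+1) = 0.000000; V(3,+2) = 0.000000; V(3,+3) = 0.000000
Backward induction: V(k, j) = exp(-r*dt) * [p_u * V(k+1, j+1) + p_m * V(k+1, j) + p_d * V(k+1, j-1)]
  V(2,-2) = exp(-r*dt) * [p_u*1.825529 + p_m*3.539719 + p_d*4.848297] = 3.425558
  V(2,-1) = exp(-r*dt) * [p_u*0.000000 + p_m*1.825529 + p_d*3.539719] = 1.780884
  V(2,+0) = exp(-r*dt) * [p_u*0.000000 + p_m*0.000000 + p_d*1.825529] = 0.298701
  V(2,+1) = exp(-r*dt) * [p_u*0.000000 + p_m*0.000000 + p_d*0.000000] = 0.000000
  V(2,+2) = exp(-r*dt) * [p_u*0.000000 + p_m*0.000000 + p_d*0.000000] = 0.000000
  V(1,-1) = exp(-r*dt) * [p_u*0.298701 + p_m*1.780884 + p_d*3.425558] = 1.782255
  V(1,+0) = exp(-r*dt) * [p_u*0.000000 + p_m*0.298701 + p_d*1.780884] = 0.488023
  V(1,+1) = exp(-r*dt) * [p_u*0.000000 + p_m*0.000000 + p_d*0.298701] = 0.048875
  V(0,+0) = exp(-r*dt) * [p_u*0.048875 + p_m*0.488023 + p_d*1.782255] = 0.620963


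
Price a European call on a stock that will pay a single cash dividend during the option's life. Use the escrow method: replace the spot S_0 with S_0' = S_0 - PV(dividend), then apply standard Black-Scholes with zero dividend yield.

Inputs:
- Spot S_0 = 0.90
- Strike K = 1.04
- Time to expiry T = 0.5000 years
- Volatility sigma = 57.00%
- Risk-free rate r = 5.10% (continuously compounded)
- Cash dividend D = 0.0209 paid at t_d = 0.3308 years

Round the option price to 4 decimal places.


Answer: Price = 0.0932

Derivation:
PV(D) = D * exp(-r * t_d) = 0.0209 * 0.98327072 = 0.02055036
S_0' = S_0 - PV(D) = 0.9000 - 0.02055036 = 0.87944964
d1 = (ln(S_0'/K) + (r + sigma^2/2)*T) / (sigma*sqrt(T)) = -0.15123324
d2 = d1 - sigma*sqrt(T) = -0.55428410
exp(-rT) = 0.97482238
N(d1) = 0.43989587; N(d2) = 0.28969221
C = S_0' * N(d1) - K * exp(-rT) * N(d2) = 0.87944964 * 0.43989587 - 1.0400 * 0.97482238 * 0.28969221 = 0.0932


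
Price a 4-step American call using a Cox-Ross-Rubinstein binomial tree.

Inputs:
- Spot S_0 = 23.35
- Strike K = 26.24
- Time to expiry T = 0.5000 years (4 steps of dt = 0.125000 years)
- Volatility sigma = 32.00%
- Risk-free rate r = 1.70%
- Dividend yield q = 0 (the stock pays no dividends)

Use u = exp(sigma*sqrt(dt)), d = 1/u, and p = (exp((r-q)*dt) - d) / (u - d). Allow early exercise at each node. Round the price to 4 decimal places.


Answer: Price = V(0,0) = 1.2530

Derivation:
dt = T/N = 0.125000
u = exp(sigma*sqrt(dt)) = 1.119785; d = 1/u = 0.893028
p = (exp((r-q)*dt) - d) / (u - d) = 0.481127
Discount per step: exp(-r*dt) = 0.997877
Stock lattice S(k, i) with i counting down-moves:
  k=0: S(0,0) = 23.3500
  k=1: S(1,0) = 26.1470; S(1,1) = 20.8522
  k=2: S(2,0) = 29.2790; S(2,1) = 23.3500; S(2,2) = 18.6216
  k=3: S(3,0) = 32.7862; S(3,1) = 26.1470; S(3,2) = 20.8522; S(3,3) = 16.6296
  k=4: S(4,0) = 36.7135; S(4,1) = 29.2790; S(4,2) = 23.3500; S(4,3) = 18.6216; S(4,4) = 14.8507
Terminal payoffs V(N, i) = max(S_T - K, 0):
  V(4,0) = 10.473529; V(4,1) = 3.039018; V(4,2) = 0.000000; V(4,3) = 0.000000; V(4,4) = 0.000000
Backward induction: V(k, i) = exp(-r*dt) * [p * V(k+1, i) + (1-p) * V(k+1, i+1)]; then take max(V_cont, immediate exercise) for American.
  V(3,0) = exp(-r*dt) * [p*10.473529 + (1-p)*3.039018] = 6.601919; exercise = 6.546218; V(3,0) = max -> 6.601919
  V(3,1) = exp(-r*dt) * [p*3.039018 + (1-p)*0.000000] = 1.459050; exercise = 0.000000; V(3,1) = max -> 1.459050
  V(3,2) = exp(-r*dt) * [p*0.000000 + (1-p)*0.000000] = 0.000000; exercise = 0.000000; V(3,2) = max -> 0.000000
  V(3,3) = exp(-r*dt) * [p*0.000000 + (1-p)*0.000000] = 0.000000; exercise = 0.000000; V(3,3) = max -> 0.000000
  V(2,0) = exp(-r*dt) * [p*6.601919 + (1-p)*1.459050] = 3.925074; exercise = 3.039018; V(2,0) = max -> 3.925074
  V(2,1) = exp(-r*dt) * [p*1.459050 + (1-p)*0.000000] = 0.700498; exercise = 0.000000; V(2,1) = max -> 0.700498
  V(2,2) = exp(-r*dt) * [p*0.000000 + (1-p)*0.000000] = 0.000000; exercise = 0.000000; V(2,2) = max -> 0.000000
  V(1,0) = exp(-r*dt) * [p*3.925074 + (1-p)*0.700498] = 2.247149; exercise = 0.000000; V(1,0) = max -> 2.247149
  V(1,1) = exp(-r*dt) * [p*0.700498 + (1-p)*0.000000] = 0.336313; exercise = 0.000000; V(1,1) = max -> 0.336313
  V(0,0) = exp(-r*dt) * [p*2.247149 + (1-p)*0.336313] = 1.253002; exercise = 0.000000; V(0,0) = max -> 1.253002


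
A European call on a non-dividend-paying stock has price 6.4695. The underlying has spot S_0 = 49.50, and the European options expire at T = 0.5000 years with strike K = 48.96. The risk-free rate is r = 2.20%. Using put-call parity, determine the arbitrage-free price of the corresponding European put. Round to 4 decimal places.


Put-call parity: C - P = S_0 * exp(-qT) - K * exp(-rT).
S_0 * exp(-qT) = 49.5000 * 1.00000000 = 49.50000000
K * exp(-rT) = 48.9600 * 0.98906028 = 48.42439125
P = C - S*exp(-qT) + K*exp(-rT)
P = 6.4695 - 49.50000000 + 48.42439125 = 5.3939

Answer: Put price = 5.3939


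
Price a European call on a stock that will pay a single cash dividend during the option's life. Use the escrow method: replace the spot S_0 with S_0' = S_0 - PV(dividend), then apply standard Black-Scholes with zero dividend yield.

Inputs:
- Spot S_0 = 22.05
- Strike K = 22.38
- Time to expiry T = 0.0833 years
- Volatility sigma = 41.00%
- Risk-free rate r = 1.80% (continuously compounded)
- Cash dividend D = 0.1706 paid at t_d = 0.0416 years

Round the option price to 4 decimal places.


PV(D) = D * exp(-r * t_d) = 0.1706 * 0.99925148 = 0.17047230
S_0' = S_0 - PV(D) = 22.0500 - 0.17047230 = 21.87952770
d1 = (ln(S_0'/K) + (r + sigma^2/2)*T) / (sigma*sqrt(T)) = -0.11928651
d2 = d1 - sigma*sqrt(T) = -0.23761964
exp(-rT) = 0.99850172
N(d1) = 0.45252418; N(d2) = 0.40608806
C = S_0' * N(d1) - K * exp(-rT) * N(d2) = 21.87952770 * 0.45252418 - 22.3800 * 0.99850172 * 0.40608806 = 0.8264

Answer: Price = 0.8264


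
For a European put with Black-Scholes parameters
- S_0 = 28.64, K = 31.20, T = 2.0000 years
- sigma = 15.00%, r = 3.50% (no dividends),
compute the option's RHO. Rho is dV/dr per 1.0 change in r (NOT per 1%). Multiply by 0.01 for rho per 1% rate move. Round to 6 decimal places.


d1 = 0.0324620810; d2 = -0.1796699534
phi(d1) = 0.3987321357; exp(-qT) = 1.0000000000; exp(-rT) = 0.9323938199
N(-d2) = 0.5712941584
Rho = -K*T*exp(-rT)*N(-d2) = -31.2000 * 2.0000 * 0.9323938199 * 0.5712941584 = -33.238679

Answer: Rho = -33.238679


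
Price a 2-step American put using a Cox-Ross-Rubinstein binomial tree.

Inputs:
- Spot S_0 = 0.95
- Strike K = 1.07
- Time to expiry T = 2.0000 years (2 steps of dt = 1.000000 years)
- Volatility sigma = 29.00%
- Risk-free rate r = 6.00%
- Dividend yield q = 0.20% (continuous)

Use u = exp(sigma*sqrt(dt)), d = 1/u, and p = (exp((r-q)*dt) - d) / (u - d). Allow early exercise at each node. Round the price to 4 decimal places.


dt = T/N = 1.000000
u = exp(sigma*sqrt(dt)) = 1.336427; d = 1/u = 0.748264
p = (exp((r-q)*dt) - d) / (u - d) = 0.529532
Discount per step: exp(-r*dt) = 0.941765
Stock lattice S(k, i) with i counting down-moves:
  k=0: S(0,0) = 0.9500
  k=1: S(1,0) = 1.2696; S(1,1) = 0.7109
  k=2: S(2,0) = 1.6967; S(2,1) = 0.9500; S(2,2) = 0.5319
Terminal payoffs V(N, i) = max(K - S_T, 0):
  V(2,0) = 0.000000; V(2,1) = 0.120000; V(2,2) = 0.538097
Backward induction: V(k, i) = exp(-r*dt) * [p * V(k+1, i) + (1-p) * V(k+1, i+1)]; then take max(V_cont, immediate exercise) for American.
  V(1,0) = exp(-r*dt) * [p*0.000000 + (1-p)*0.120000] = 0.053168; exercise = 0.000000; V(1,0) = max -> 0.053168
  V(1,1) = exp(-r*dt) * [p*0.120000 + (1-p)*0.538097] = 0.298258; exercise = 0.359150; V(1,1) = max -> 0.359150
  V(0,0) = exp(-r*dt) * [p*0.053168 + (1-p)*0.359150] = 0.185643; exercise = 0.120000; V(0,0) = max -> 0.185643

Answer: Price = V(0,0) = 0.1856


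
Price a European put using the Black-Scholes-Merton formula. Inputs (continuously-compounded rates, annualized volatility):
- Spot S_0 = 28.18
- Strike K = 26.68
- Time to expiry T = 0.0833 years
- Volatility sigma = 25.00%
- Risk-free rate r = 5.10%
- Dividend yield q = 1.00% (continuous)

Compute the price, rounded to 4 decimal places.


d1 = (ln(S/K) + (r - q + 0.5*sigma^2) * T) / (sigma * sqrt(T)) = 0.84148373
d2 = d1 - sigma * sqrt(T) = 0.76932938
exp(-rT) = 0.99576071; exp(-qT) = 0.99916735
P = K * exp(-rT) * N(-d2) - S_0 * exp(-qT) * N(-d1)
N(-d1) = 0.20003850; N(-d2) = 0.22084890
P = 26.6800 * 0.99576071 * 0.22084890 - 28.1800 * 0.99916735 * 0.20003850 = 0.2349

Answer: Price = 0.2349


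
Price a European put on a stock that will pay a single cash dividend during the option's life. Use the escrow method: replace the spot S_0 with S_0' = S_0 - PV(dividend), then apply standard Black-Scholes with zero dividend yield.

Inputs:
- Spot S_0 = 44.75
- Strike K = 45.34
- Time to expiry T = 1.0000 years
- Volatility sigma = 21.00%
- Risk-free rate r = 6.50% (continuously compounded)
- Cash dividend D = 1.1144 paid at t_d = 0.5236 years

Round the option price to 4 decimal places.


Answer: Price = 3.0402

Derivation:
PV(D) = D * exp(-r * t_d) = 1.1144 * 0.96653864 = 1.07711066
S_0' = S_0 - PV(D) = 44.7500 - 1.07711066 = 43.67288934
d1 = (ln(S_0'/K) + (r + sigma^2/2)*T) / (sigma*sqrt(T)) = 0.23613278
d2 = d1 - sigma*sqrt(T) = 0.02613278
exp(-rT) = 0.93706746
N(-d1) = 0.40666482; N(-d2) = 0.48957572
P = K * exp(-rT) * N(-d2) - S_0' * N(-d1) = 45.3400 * 0.93706746 * 0.48957572 - 43.67288934 * 0.40666482 = 3.0402


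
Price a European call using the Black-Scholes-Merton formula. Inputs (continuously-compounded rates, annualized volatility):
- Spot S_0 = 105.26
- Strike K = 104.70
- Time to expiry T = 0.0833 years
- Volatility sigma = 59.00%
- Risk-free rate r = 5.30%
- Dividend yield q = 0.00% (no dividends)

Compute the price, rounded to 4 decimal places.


Answer: Price = 7.6296

Derivation:
d1 = (ln(S/K) + (r - q + 0.5*sigma^2) * T) / (sigma * sqrt(T)) = 0.14239500
d2 = d1 - sigma * sqrt(T) = -0.02788927
exp(-rT) = 0.99559483; exp(-qT) = 1.00000000
C = S_0 * exp(-qT) * N(d1) - K * exp(-rT) * N(d2)
N(d1) = 0.55661599; N(d2) = 0.48887524
C = 105.2600 * 1.00000000 * 0.55661599 - 104.7000 * 0.99559483 * 0.48887524 = 7.6296


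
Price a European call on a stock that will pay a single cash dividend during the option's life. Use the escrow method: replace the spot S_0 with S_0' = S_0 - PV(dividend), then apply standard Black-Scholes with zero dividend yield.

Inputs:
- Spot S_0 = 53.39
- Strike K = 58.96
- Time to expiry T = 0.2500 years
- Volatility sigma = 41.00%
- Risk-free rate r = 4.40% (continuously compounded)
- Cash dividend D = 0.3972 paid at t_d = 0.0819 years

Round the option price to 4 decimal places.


PV(D) = D * exp(-r * t_d) = 0.3972 * 0.99640289 = 0.39577123
S_0' = S_0 - PV(D) = 53.3900 - 0.39577123 = 52.99422877
d1 = (ln(S_0'/K) + (r + sigma^2/2)*T) / (sigma*sqrt(T)) = -0.36421332
d2 = d1 - sigma*sqrt(T) = -0.56921332
exp(-rT) = 0.98906028
N(d1) = 0.35784936; N(d2) = 0.28460569
C = S_0' * N(d1) - K * exp(-rT) * N(d2) = 52.99422877 * 0.35784936 - 58.9600 * 0.98906028 * 0.28460569 = 2.3672

Answer: Price = 2.3672


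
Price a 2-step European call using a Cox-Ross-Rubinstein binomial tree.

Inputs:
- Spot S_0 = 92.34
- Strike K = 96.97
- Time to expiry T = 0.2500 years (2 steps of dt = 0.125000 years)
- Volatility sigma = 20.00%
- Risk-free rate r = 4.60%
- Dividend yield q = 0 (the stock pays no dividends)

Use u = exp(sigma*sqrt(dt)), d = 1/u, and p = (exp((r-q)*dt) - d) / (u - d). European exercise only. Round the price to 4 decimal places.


dt = T/N = 0.125000
u = exp(sigma*sqrt(dt)) = 1.073271; d = 1/u = 0.931731
p = (exp((r-q)*dt) - d) / (u - d) = 0.523071
Discount per step: exp(-r*dt) = 0.994266
Stock lattice S(k, i) with i counting down-moves:
  k=0: S(0,0) = 92.3400
  k=1: S(1,0) = 99.1058; S(1,1) = 86.0361
  k=2: S(2,0) = 106.3674; S(2,1) = 92.3400; S(2,2) = 80.1625
Terminal payoffs V(N, i) = max(S_T - K, 0):
  V(2,0) = 9.397361; V(2,1) = 0.000000; V(2,2) = 0.000000
Backward induction: V(k, i) = exp(-r*dt) * [p * V(k+1, i) + (1-p) * V(k+1, i+1)].
  V(1,0) = exp(-r*dt) * [p*9.397361 + (1-p)*0.000000] = 4.887309
  V(1,1) = exp(-r*dt) * [p*0.000000 + (1-p)*0.000000] = 0.000000
  V(0,0) = exp(-r*dt) * [p*4.887309 + (1-p)*0.000000] = 2.541755

Answer: Price = V(0,0) = 2.5418


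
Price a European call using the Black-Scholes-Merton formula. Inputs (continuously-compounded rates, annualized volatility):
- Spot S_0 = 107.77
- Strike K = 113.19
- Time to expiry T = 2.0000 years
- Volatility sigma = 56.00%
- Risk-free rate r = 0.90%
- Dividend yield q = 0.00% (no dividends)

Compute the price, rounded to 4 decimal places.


d1 = (ln(S/K) + (r - q + 0.5*sigma^2) * T) / (sigma * sqrt(T)) = 0.35674990
d2 = d1 - sigma * sqrt(T) = -0.43520970
exp(-rT) = 0.98216103; exp(-qT) = 1.00000000
C = S_0 * exp(-qT) * N(d1) - K * exp(-rT) * N(d2)
N(d1) = 0.63936048; N(d2) = 0.33170511
C = 107.7700 * 1.00000000 * 0.63936048 - 113.1900 * 0.98216103 * 0.33170511 = 32.0280

Answer: Price = 32.0280


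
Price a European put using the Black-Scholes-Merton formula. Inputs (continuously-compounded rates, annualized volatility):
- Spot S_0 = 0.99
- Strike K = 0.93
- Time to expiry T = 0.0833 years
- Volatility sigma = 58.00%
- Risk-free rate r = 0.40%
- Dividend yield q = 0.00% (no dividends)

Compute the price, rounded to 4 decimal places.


d1 = (ln(S/K) + (r - q + 0.5*sigma^2) * T) / (sigma * sqrt(T)) = 0.45917261
d2 = d1 - sigma * sqrt(T) = 0.29177452
exp(-rT) = 0.99966686; exp(-qT) = 1.00000000
P = K * exp(-rT) * N(-d2) - S_0 * exp(-qT) * N(-d1)
N(-d1) = 0.32305511; N(-d2) = 0.38522951
P = 0.9300 * 0.99966686 * 0.38522951 - 0.9900 * 1.00000000 * 0.32305511 = 0.0383

Answer: Price = 0.0383
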